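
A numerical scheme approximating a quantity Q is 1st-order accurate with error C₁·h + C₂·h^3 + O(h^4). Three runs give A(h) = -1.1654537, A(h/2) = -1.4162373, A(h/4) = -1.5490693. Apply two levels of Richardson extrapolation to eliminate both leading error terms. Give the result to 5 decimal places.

-1.68403

First eliminate the h term (factor 2^1 = 2):
  B₁ = (2·(-1.4162373) − (-1.1654537))/1 = -1.6670209
  B₂ = (2·(-1.5490693) − (-1.4162373))/1 = -1.6819013
Then eliminate the h^3 term (factor 2^3 = 8):
  (8·(-1.6819013) − (-1.6670209))/7 = -1.6840271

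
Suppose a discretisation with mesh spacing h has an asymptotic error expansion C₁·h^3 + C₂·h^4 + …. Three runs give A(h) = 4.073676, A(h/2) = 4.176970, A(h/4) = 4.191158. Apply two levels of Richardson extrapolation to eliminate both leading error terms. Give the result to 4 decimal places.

First eliminate the h^3 term (factor 2^3 = 8):
  B₁ = (8·4.176970 − 4.073676)/7 = 4.191726
  B₂ = (8·4.191158 − 4.176970)/7 = 4.193185
Then eliminate the h^4 term (factor 2^4 = 16):
  (16·4.193185 − 4.191726)/15 = 4.193282

4.1933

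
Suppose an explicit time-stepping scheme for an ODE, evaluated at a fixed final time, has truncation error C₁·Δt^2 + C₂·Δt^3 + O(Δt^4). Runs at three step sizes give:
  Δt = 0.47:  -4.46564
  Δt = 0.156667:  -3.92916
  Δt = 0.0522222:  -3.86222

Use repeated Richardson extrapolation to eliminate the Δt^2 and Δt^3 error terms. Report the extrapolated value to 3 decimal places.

-3.854

First eliminate the Δt^2 term (factor 3^2 = 9):
  B₁ = (9·(-3.92916) − (-4.46564))/8 = -3.86210
  B₂ = (9·(-3.86222) − (-3.92916))/8 = -3.85385
Then eliminate the Δt^3 term (factor 3^3 = 27):
  (27·(-3.85385) − (-3.86210))/26 = -3.85353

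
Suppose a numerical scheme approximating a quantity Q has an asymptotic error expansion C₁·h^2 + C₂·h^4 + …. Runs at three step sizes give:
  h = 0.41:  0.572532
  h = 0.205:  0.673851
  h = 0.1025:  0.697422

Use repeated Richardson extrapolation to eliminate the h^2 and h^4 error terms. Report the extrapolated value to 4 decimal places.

0.7051

First eliminate the h^2 term (factor 2^2 = 4):
  B₁ = (4·0.673851 − 0.572532)/3 = 0.707624
  B₂ = (4·0.697422 − 0.673851)/3 = 0.705279
Then eliminate the h^4 term (factor 2^4 = 16):
  (16·0.705279 − 0.707624)/15 = 0.705123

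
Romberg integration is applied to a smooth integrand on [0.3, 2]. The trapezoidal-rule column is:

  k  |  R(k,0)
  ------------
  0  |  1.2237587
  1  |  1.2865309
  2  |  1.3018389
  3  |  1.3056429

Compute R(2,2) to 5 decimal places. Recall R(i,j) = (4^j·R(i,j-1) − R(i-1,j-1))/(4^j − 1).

Richardson extrapolation on the trapezoidal column (denominator 4−1=3):
R(1,1) = (4·1.2865309 − 1.2237587) / 3 = 1.3074550
R(2,1) = 1.3018389 + (1.3018389 − 1.2865309)/3 = 1.3069416
R(2,2) = (16·1.3069416 − 1.3074550) / 15 = 1.3069074
(Column j=1 coincides with Simpson's rule on the same nodes.)

1.30691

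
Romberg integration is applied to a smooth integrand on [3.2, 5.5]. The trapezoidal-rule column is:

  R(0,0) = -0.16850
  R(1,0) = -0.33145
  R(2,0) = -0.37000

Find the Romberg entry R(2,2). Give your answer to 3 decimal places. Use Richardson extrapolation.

-0.383

Richardson extrapolation on the trapezoidal column (denominator 4−1=3):
R(1,1) = (4·(-0.33145) − (-0.16850)) / 3 = -0.38577
R(2,1) = (4·(-0.37000) − (-0.33145)) / 3 = -0.38285
R(2,2) = -0.38285 + (-0.38285 − (-0.38577))/15 = -0.38266
(Column j=1 coincides with Simpson's rule on the same nodes.)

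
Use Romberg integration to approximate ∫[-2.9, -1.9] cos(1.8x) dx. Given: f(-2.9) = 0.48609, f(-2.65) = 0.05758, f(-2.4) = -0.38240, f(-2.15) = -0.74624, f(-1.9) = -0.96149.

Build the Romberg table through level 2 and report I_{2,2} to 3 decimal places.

I_{0,0} (trapezoid, 1 panel, h=1.0000): -0.23770
I_{1,0} (trapezoid, 2 panels, h=0.5000): -0.31005
I_{2,0} (trapezoid, 4 panels, h=0.2500): -0.32719
I_{1,1} = -0.31005 + (-0.31005 − (-0.23770))/3 = -0.33417
I_{2,1} = -0.32719 + (-0.32719 − (-0.31005))/3 = -0.33290
I_{2,2} = -0.33290 + (-0.33290 − (-0.33417))/15 = -0.33282

-0.333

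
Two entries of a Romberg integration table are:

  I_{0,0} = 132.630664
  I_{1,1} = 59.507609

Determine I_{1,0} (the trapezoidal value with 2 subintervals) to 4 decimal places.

77.7884

From I_{1,1} = (4·I_{1,0} − I_{0,0})/3, solve for I_{1,0}:
4·I_{1,0} = 3·59.507609 + 132.630664 = 311.153491
I_{1,0} = 77.788373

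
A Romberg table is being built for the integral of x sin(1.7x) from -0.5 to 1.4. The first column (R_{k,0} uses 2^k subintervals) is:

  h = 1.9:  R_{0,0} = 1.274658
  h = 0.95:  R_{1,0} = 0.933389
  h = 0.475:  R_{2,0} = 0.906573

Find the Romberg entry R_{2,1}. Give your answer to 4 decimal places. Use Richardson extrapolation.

R_{2,1} = 0.906573 + (0.906573 − 0.933389)/3 = 0.897634

0.8976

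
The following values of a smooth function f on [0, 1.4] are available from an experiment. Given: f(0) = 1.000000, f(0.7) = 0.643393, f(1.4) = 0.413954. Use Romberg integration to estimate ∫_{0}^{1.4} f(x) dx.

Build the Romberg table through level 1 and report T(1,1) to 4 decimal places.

0.9304

T(0,0) (trapezoid, 1 panel, h=1.4000): 0.989768
T(1,0) (trapezoid, 2 panels, h=0.7000): 0.945259
T(1,1) = 0.945259 + (0.945259 − 0.989768)/3 = 0.930423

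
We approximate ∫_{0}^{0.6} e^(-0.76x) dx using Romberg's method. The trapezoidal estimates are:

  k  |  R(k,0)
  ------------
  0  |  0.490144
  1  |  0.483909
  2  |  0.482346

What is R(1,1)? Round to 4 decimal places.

0.4818

Richardson extrapolation on the trapezoidal column (denominator 4−1=3):
R(1,1) = 0.483909 + (0.483909 − 0.490144)/3 = 0.481831
(Column j=1 coincides with Simpson's rule on the same nodes.)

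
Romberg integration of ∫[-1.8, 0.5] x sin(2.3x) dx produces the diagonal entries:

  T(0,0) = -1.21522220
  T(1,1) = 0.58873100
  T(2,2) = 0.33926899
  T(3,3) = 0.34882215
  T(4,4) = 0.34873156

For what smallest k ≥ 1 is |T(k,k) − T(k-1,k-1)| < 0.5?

k = 2

|T(1,1) − T(0,0)| = 1.80395320 ≥ 0.5
|T(2,2) − T(1,1)| = 0.24946201 < 0.5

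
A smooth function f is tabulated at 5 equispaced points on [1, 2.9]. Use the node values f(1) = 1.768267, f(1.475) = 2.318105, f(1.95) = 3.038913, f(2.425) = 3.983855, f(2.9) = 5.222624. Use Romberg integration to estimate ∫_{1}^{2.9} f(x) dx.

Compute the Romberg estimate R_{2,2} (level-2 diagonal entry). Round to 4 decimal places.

R_{0,0} (trapezoid, 1 panel, h=1.9000): 6.641346
R_{1,0} (trapezoid, 2 panels, h=0.9500): 6.207641
R_{2,0} (trapezoid, 4 panels, h=0.4750): 6.097251
R_{1,1} = 6.207641 + (6.207641 − 6.641346)/3 = 6.063073
R_{2,1} = 6.097251 + (6.097251 − 6.207641)/3 = 6.060454
R_{2,2} = 6.060454 + (6.060454 − 6.063073)/15 = 6.060279

6.0603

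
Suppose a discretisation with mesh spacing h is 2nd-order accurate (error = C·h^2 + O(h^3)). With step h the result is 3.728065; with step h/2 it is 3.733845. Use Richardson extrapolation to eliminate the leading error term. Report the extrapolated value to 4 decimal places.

The leading error scales as h^2; refining by a factor of 2 reduces it by 2^2 = 4.
Extrapolated value = (4·A(h/2) − A(h)) / (4 − 1)
= (4·3.733845 − 3.728065) / 3
= 11.207315 / 3 = 3.735772

3.7358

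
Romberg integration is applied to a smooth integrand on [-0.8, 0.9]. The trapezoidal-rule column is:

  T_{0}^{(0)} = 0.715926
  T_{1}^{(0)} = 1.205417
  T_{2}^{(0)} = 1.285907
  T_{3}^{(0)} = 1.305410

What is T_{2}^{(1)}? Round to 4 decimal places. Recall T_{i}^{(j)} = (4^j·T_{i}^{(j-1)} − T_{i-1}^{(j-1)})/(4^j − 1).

T_{2}^{(1)} = 1.285907 + (1.285907 − 1.205417)/3 = 1.312737

1.3127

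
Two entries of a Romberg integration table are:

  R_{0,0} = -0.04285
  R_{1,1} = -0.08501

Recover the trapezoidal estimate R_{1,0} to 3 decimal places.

From R_{1,1} = (4·R_{1,0} − R_{0,0})/3, solve for R_{1,0}:
4·R_{1,0} = 3·(-0.08501) + (-0.04285) = -0.29788
R_{1,0} = -0.07447

-0.074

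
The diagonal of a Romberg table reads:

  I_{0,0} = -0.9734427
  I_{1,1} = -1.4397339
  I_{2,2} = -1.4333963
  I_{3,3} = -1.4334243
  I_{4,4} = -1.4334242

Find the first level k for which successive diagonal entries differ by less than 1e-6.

k = 4

|I_{1,1} − I_{0,0}| = 0.4662912 ≥ 1e-6
|I_{2,2} − I_{1,1}| = 0.0063376 ≥ 1e-6
|I_{3,3} − I_{2,2}| = 0.0000280 ≥ 1e-6
|I_{4,4} − I_{3,3}| = 0.0000001 < 1e-6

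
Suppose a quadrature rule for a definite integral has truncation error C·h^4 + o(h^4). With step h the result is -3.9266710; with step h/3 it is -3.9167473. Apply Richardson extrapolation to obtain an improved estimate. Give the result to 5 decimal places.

-3.91662

Extrapolated value = (81·A(h/3) − A(h)) / (81 − 1)
= (81·(-3.9167473) − (-3.9266710)) / 80
= -313.3298603 / 80 = -3.9166233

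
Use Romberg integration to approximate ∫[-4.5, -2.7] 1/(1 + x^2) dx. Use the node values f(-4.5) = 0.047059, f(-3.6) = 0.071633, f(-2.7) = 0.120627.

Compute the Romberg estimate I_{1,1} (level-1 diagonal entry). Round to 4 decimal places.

0.1363

I_{0,0} (trapezoid, 1 panel, h=1.8000): 0.150917
I_{1,0} (trapezoid, 2 panels, h=0.9000): 0.139928
I_{1,1} = 0.139928 + (0.139928 − 0.150917)/3 = 0.136265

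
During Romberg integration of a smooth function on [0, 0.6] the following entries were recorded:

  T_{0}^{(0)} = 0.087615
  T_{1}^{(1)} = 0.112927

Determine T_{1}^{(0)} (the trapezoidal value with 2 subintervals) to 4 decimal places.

0.1066

From T_{1}^{(1)} = (4·T_{1}^{(0)} − T_{0}^{(0)})/3, solve for T_{1}^{(0)}:
4·T_{1}^{(0)} = 3·0.112927 + 0.087615 = 0.426396
T_{1}^{(0)} = 0.106599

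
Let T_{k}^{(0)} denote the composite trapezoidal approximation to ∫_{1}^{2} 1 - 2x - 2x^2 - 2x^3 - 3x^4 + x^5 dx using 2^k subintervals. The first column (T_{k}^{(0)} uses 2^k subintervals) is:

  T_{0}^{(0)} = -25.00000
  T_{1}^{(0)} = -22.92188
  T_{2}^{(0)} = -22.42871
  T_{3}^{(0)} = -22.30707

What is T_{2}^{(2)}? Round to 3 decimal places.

Richardson extrapolation on the trapezoidal column (denominator 4−1=3):
T_{1}^{(1)} = -22.92188 + (-22.92188 − (-25.00000))/3 = -22.22917
T_{2}^{(1)} = -22.42871 + (-22.42871 − (-22.92188))/3 = -22.26432
T_{2}^{(2)} = (16·(-22.26432) − (-22.22917)) / 15 = -22.26666

-22.267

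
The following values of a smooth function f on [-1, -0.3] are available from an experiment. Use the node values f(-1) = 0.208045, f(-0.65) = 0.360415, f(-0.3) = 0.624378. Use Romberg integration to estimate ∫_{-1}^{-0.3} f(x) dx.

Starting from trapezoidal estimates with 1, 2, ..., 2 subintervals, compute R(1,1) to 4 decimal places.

0.2653

R(0,0) (trapezoid, 1 panel, h=0.7000): 0.291348
R(1,0) (trapezoid, 2 panels, h=0.3500): 0.271819
R(1,1) = 0.271819 + (0.271819 − 0.291348)/3 = 0.265309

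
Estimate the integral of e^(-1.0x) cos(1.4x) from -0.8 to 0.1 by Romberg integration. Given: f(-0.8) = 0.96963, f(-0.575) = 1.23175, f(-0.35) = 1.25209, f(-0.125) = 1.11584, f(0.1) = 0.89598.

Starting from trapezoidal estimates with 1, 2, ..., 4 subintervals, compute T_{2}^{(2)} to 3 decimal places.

T_{0}^{(0)} (trapezoid, 1 panel, h=0.9000): 0.83952
T_{1}^{(0)} (trapezoid, 2 panels, h=0.4500): 0.98320
T_{2}^{(0)} (trapezoid, 4 panels, h=0.2250): 1.01981
T_{1}^{(1)} = 0.98320 + (0.98320 − 0.83952)/3 = 1.03109
T_{2}^{(1)} = 1.01981 + (1.01981 − 0.98320)/3 = 1.03201
T_{2}^{(2)} = 1.03201 + (1.03201 − 1.03109)/15 = 1.03207

1.032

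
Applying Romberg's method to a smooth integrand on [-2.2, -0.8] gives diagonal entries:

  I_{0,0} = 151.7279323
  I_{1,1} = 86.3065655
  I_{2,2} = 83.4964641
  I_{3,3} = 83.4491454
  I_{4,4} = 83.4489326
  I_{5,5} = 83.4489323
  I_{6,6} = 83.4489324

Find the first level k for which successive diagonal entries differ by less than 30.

k = 2

|I_{1,1} − I_{0,0}| = 65.4213668 ≥ 30
|I_{2,2} − I_{1,1}| = 2.8101014 < 30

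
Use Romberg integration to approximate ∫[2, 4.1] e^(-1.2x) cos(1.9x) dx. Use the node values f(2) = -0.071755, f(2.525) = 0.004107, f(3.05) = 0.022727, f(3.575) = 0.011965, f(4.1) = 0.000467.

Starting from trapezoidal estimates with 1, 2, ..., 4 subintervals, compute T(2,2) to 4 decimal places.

0.0067

T(0,0) (trapezoid, 1 panel, h=2.1000): -0.074852
T(1,0) (trapezoid, 2 panels, h=1.0500): -0.013563
T(2,0) (trapezoid, 4 panels, h=0.5250): 0.001656
T(1,1) = -0.013563 + (-0.013563 − (-0.074852))/3 = 0.006867
T(2,1) = 0.001656 + (0.001656 − (-0.013563))/3 = 0.006729
T(2,2) = 0.006729 + (0.006729 − 0.006867)/15 = 0.006720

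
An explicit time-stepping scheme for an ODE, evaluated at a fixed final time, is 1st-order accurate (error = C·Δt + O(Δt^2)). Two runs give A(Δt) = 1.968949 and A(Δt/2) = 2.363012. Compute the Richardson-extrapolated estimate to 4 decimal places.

2.7571

Extrapolated value = (2·A(Δt/2) − A(Δt)) / (2 − 1)
= (2·2.363012 − 1.968949) / 1
= 2.757075 / 1 = 2.757075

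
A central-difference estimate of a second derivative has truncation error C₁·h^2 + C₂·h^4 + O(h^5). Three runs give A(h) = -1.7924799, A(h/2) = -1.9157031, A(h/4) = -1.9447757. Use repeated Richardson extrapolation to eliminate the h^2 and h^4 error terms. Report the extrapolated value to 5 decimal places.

-1.95431

First eliminate the h^2 term (factor 2^2 = 4):
  B₁ = (4·(-1.9157031) − (-1.7924799))/3 = -1.9567775
  B₂ = (4·(-1.9447757) − (-1.9157031))/3 = -1.9544666
Then eliminate the h^4 term (factor 2^4 = 16):
  (16·(-1.9544666) − (-1.9567775))/15 = -1.9543125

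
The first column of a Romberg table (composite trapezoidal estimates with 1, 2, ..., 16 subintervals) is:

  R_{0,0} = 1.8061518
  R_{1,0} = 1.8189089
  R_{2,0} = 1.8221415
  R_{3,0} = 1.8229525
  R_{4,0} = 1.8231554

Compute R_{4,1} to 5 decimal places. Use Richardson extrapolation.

R_{4,1} = (4·1.8231554 − 1.8229525) / 3 = 1.8232230

1.82322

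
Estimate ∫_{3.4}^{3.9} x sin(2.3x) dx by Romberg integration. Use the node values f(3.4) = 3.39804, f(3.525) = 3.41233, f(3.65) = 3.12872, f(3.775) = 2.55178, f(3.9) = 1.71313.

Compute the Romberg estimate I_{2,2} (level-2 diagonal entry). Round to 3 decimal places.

1.468

I_{0,0} (trapezoid, 1 panel, h=0.5000): 1.27779
I_{1,0} (trapezoid, 2 panels, h=0.2500): 1.42108
I_{2,0} (trapezoid, 4 panels, h=0.1250): 1.45605
I_{1,1} = 1.42108 + (1.42108 − 1.27779)/3 = 1.46884
I_{2,1} = 1.45605 + (1.45605 − 1.42108)/3 = 1.46771
I_{2,2} = 1.46771 + (1.46771 − 1.46884)/15 = 1.46763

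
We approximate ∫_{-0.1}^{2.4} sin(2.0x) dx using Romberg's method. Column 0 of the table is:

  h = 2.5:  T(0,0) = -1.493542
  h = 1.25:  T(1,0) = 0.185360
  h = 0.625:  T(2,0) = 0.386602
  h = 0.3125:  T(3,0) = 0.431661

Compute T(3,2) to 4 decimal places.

T(2,1) = 0.386602 + (0.386602 − 0.185360)/3 = 0.453683
T(3,1) = (4·0.431661 − 0.386602) / 3 = 0.446681
T(3,2) = (16·0.446681 − 0.453683) / 15 = 0.446214
(Column j=1 coincides with Simpson's rule on the same nodes.)

0.4462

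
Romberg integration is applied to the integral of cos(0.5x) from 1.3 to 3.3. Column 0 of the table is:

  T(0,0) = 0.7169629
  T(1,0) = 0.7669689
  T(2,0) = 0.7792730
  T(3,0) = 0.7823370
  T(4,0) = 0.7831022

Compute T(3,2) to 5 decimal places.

Richardson extrapolation on the trapezoidal column (denominator 4−1=3):
T(2,1) = 0.7792730 + (0.7792730 − 0.7669689)/3 = 0.7833744
T(3,1) = (4·0.7823370 − 0.7792730) / 3 = 0.7833583
T(3,2) = 0.7833583 + (0.7833583 − 0.7833744)/15 = 0.7833572

0.78336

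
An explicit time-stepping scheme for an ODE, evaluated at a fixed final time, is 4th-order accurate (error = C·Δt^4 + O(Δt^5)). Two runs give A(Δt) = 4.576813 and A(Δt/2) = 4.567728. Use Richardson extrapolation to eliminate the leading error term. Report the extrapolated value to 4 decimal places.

4.5671

The leading error scales as Δt^4; refining by a factor of 2 reduces it by 2^4 = 16.
Extrapolated value = (16·A(Δt/2) − A(Δt)) / (16 − 1)
= (16·4.567728 − 4.576813) / 15
= 68.506835 / 15 = 4.567122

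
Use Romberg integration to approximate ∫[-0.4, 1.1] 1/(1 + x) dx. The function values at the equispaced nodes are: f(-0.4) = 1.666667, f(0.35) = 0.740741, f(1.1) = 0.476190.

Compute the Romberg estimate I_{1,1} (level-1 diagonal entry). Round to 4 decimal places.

1.2765

I_{0,0} (trapezoid, 1 panel, h=1.5000): 1.607143
I_{1,0} (trapezoid, 2 panels, h=0.7500): 1.359127
I_{1,1} = 1.359127 + (1.359127 − 1.607143)/3 = 1.276455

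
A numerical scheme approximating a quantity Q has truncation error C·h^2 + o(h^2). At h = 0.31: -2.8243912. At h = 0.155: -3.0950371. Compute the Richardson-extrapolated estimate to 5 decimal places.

-3.18525

Extrapolated value = (4·A(h/2) − A(h)) / (4 − 1)
= (4·(-3.0950371) − (-2.8243912)) / 3
= -9.5557572 / 3 = -3.1852524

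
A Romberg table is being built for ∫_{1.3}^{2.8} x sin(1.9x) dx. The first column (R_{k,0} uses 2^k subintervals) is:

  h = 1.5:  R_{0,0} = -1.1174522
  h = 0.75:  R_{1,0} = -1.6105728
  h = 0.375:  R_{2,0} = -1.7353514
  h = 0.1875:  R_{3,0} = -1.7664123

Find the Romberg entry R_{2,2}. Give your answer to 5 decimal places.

-1.77708

R_{1,1} = (4·(-1.6105728) − (-1.1174522)) / 3 = -1.7749463
R_{2,1} = -1.7353514 + (-1.7353514 − (-1.6105728))/3 = -1.7769443
R_{2,2} = -1.7769443 + (-1.7769443 − (-1.7749463))/15 = -1.7770775
(Column j=1 coincides with Simpson's rule on the same nodes.)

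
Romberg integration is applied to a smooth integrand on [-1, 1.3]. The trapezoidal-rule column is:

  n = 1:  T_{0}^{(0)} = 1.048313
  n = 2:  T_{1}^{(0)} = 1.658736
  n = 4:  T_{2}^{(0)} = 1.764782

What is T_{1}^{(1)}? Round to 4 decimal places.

1.8622

T_{1}^{(1)} = (4·1.658736 − 1.048313) / 3 = 1.862210
(Column j=1 coincides with Simpson's rule on the same nodes.)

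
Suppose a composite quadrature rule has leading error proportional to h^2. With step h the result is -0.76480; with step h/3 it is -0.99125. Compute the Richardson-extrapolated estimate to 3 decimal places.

-1.020

Extrapolated value = (9·A(h/3) − A(h)) / (9 − 1)
= (9·(-0.99125) − (-0.76480)) / 8
= -8.15645 / 8 = -1.01956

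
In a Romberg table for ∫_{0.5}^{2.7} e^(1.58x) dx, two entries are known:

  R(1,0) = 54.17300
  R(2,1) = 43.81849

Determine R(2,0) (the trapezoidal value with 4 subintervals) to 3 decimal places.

From R(2,1) = (4·R(2,0) − R(1,0))/3, solve for R(2,0):
4·R(2,0) = 3·43.81849 + 54.17300 = 185.62847
R(2,0) = 46.40712

46.407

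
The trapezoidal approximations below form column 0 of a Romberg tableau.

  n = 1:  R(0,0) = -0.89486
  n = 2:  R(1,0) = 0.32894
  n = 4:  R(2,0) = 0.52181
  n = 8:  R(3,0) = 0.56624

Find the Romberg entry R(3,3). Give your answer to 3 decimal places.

Richardson extrapolation on the trapezoidal column (denominator 4−1=3):
R(1,1) = (4·0.32894 − (-0.89486)) / 3 = 0.73687
R(2,1) = (4·0.52181 − 0.32894) / 3 = 0.58610
R(3,1) = 0.56624 + (0.56624 − 0.52181)/3 = 0.58105
R(2,2) = 0.58610 + (0.58610 − 0.73687)/15 = 0.57605
R(3,2) = (16·0.58105 − 0.58610) / 15 = 0.58071
R(3,3) = (64·0.58071 − 0.57605) / 63 = 0.58078

0.581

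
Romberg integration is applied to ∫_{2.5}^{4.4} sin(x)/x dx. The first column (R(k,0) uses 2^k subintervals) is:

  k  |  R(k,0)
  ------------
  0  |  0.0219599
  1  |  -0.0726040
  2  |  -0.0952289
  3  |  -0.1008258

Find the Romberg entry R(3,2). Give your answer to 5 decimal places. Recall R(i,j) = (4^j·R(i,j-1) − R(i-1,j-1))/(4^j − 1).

-0.10269

R(2,1) = (4·(-0.0952289) − (-0.0726040)) / 3 = -0.1027705
R(3,1) = -0.1008258 + (-0.1008258 − (-0.0952289))/3 = -0.1026914
R(3,2) = -0.1026914 + (-0.1026914 − (-0.1027705))/15 = -0.1026861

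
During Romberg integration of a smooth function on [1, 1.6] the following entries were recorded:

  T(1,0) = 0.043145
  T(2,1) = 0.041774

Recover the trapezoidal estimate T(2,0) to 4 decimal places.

From T(2,1) = (4·T(2,0) − T(1,0))/3, solve for T(2,0):
4·T(2,0) = 3·0.041774 + 0.043145 = 0.168467
T(2,0) = 0.042117

0.0421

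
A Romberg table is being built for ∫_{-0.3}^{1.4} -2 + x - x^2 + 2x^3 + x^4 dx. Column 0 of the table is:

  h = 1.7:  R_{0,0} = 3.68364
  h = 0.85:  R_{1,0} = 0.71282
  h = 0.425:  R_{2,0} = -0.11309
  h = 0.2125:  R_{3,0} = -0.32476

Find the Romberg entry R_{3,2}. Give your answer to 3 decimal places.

-0.396

Richardson extrapolation on the trapezoidal column (denominator 4−1=3):
R_{2,1} = (4·(-0.11309) − 0.71282) / 3 = -0.38839
R_{3,1} = -0.32476 + (-0.32476 − (-0.11309))/3 = -0.39532
R_{3,2} = (16·(-0.39532) − (-0.38839)) / 15 = -0.39578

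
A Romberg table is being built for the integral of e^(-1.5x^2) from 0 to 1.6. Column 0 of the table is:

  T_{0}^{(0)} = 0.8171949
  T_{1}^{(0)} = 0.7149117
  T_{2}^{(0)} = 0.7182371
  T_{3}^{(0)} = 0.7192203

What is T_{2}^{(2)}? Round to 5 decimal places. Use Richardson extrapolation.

Richardson extrapolation on the trapezoidal column (denominator 4−1=3):
T_{1}^{(1)} = (4·0.7149117 − 0.8171949) / 3 = 0.6808173
T_{2}^{(1)} = (4·0.7182371 − 0.7149117) / 3 = 0.7193456
T_{2}^{(2)} = (16·0.7193456 − 0.6808173) / 15 = 0.7219142

0.72191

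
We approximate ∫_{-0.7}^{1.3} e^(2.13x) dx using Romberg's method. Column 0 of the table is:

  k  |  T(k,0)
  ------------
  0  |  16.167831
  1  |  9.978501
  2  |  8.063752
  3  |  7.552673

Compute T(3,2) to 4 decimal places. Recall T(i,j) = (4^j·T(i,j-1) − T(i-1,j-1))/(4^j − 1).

7.3794

Richardson extrapolation on the trapezoidal column (denominator 4−1=3):
T(2,1) = 8.063752 + (8.063752 − 9.978501)/3 = 7.425502
T(3,1) = 7.552673 + (7.552673 − 8.063752)/3 = 7.382313
T(3,2) = 7.382313 + (7.382313 − 7.425502)/15 = 7.379434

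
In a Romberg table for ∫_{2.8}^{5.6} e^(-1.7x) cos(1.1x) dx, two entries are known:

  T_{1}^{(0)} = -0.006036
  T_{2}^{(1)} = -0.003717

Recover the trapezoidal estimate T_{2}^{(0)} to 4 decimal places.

From T_{2}^{(1)} = (4·T_{2}^{(0)} − T_{1}^{(0)})/3, solve for T_{2}^{(0)}:
4·T_{2}^{(0)} = 3·(-0.003717) + (-0.006036) = -0.017187
T_{2}^{(0)} = -0.004297

-0.0043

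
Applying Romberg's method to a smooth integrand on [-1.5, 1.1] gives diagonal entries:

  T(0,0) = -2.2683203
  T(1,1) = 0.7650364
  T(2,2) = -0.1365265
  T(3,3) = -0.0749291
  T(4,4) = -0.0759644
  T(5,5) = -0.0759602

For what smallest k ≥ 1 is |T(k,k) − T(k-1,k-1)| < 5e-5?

k = 5

|T(1,1) − T(0,0)| = 3.0333567 ≥ 5e-5
|T(2,2) − T(1,1)| = 0.9015629 ≥ 5e-5
|T(3,3) − T(2,2)| = 0.0615974 ≥ 5e-5
|T(4,4) − T(3,3)| = 0.0010353 ≥ 5e-5
|T(5,5) − T(4,4)| = 0.0000042 < 5e-5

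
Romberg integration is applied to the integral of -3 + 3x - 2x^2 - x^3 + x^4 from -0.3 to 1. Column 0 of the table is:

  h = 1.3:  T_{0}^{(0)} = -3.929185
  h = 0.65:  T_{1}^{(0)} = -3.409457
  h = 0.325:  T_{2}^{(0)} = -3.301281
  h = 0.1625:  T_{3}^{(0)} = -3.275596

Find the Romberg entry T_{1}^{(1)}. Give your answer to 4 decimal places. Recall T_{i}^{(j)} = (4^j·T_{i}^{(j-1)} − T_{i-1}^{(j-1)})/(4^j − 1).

-3.2362

T_{1}^{(1)} = (4·(-3.409457) − (-3.929185)) / 3 = -3.236214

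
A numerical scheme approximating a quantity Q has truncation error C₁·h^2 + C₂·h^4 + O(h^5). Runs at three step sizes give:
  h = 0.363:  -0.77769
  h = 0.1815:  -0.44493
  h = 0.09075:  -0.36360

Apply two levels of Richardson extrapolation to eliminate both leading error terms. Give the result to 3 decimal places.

-0.337

First eliminate the h^2 term (factor 2^2 = 4):
  B₁ = (4·(-0.44493) − (-0.77769))/3 = -0.33401
  B₂ = (4·(-0.36360) − (-0.44493))/3 = -0.33649
Then eliminate the h^4 term (factor 2^4 = 16):
  (16·(-0.33649) − (-0.33401))/15 = -0.33666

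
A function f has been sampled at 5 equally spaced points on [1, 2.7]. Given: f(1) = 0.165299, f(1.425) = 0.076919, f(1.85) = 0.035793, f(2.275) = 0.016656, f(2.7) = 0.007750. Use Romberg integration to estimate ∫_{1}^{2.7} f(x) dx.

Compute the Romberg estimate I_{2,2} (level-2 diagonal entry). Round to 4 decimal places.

I_{0,0} (trapezoid, 1 panel, h=1.7000): 0.147092
I_{1,0} (trapezoid, 2 panels, h=0.8500): 0.103970
I_{2,0} (trapezoid, 4 panels, h=0.4250): 0.091754
I_{1,1} = 0.103970 + (0.103970 − 0.147092)/3 = 0.089596
I_{2,1} = 0.091754 + (0.091754 − 0.103970)/3 = 0.087682
I_{2,2} = 0.087682 + (0.087682 − 0.089596)/15 = 0.087554

0.0876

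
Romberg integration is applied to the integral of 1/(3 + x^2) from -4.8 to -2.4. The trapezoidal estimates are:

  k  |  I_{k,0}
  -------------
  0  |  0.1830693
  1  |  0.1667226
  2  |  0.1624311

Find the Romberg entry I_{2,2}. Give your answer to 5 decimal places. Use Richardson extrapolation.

0.16098

Richardson extrapolation on the trapezoidal column (denominator 4−1=3):
I_{1,1} = 0.1667226 + (0.1667226 − 0.1830693)/3 = 0.1612737
I_{2,1} = (4·0.1624311 − 0.1667226) / 3 = 0.1610006
I_{2,2} = 0.1610006 + (0.1610006 − 0.1612737)/15 = 0.1609824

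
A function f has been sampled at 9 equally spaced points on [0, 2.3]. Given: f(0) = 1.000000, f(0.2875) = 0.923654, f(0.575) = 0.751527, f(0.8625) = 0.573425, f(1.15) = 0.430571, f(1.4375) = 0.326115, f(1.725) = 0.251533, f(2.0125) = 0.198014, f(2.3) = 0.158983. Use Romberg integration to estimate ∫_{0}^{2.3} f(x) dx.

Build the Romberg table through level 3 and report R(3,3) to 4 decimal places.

1.1610

R(0,0) (trapezoid, 1 panel, h=2.3000): 1.332830
R(1,0) (trapezoid, 2 panels, h=1.1500): 1.161572
R(2,0) (trapezoid, 4 panels, h=0.5750): 1.157545
R(3,0) (trapezoid, 8 panels, h=0.2875): 1.159870
R(1,1) = 1.161572 + (1.161572 − 1.332830)/3 = 1.104486
R(2,1) = 1.157545 + (1.157545 − 1.161572)/3 = 1.156203
R(3,1) = 1.159870 + (1.159870 − 1.157545)/3 = 1.160645
R(2,2) = 1.156203 + (1.156203 − 1.104486)/15 = 1.159651
R(3,2) = 1.160645 + (1.160645 − 1.156203)/15 = 1.160941
R(3,3) = 1.160941 + (1.160941 − 1.159651)/63 = 1.160961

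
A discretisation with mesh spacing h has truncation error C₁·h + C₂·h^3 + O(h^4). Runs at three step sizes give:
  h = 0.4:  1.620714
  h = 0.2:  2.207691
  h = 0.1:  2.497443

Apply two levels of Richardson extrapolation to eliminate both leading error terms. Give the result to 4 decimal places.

First eliminate the h term (factor 2^1 = 2):
  B₁ = (2·2.207691 − 1.620714)/1 = 2.794668
  B₂ = (2·2.497443 − 2.207691)/1 = 2.787195
Then eliminate the h^3 term (factor 2^3 = 8):
  (8·2.787195 − 2.794668)/7 = 2.786127

2.7861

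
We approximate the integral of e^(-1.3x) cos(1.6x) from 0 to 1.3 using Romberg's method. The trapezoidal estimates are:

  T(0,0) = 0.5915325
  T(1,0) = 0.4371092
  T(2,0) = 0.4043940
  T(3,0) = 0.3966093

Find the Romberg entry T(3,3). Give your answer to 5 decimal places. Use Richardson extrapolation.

Richardson extrapolation on the trapezoidal column (denominator 4−1=3):
T(1,1) = (4·0.4371092 − 0.5915325) / 3 = 0.3856348
T(2,1) = (4·0.4043940 − 0.4371092) / 3 = 0.3934889
T(3,1) = (4·0.3966093 − 0.4043940) / 3 = 0.3940144
T(2,2) = (16·0.3934889 − 0.3856348) / 15 = 0.3940125
T(3,2) = (16·0.3940144 − 0.3934889) / 15 = 0.3940494
T(3,3) = 0.3940494 + (0.3940494 − 0.3940125)/63 = 0.3940500

0.39405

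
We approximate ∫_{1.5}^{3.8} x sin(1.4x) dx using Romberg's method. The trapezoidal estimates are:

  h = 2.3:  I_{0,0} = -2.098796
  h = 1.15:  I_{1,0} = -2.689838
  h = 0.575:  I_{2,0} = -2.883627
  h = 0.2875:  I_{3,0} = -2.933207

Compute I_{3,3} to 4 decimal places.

I_{1,1} = -2.689838 + (-2.689838 − (-2.098796))/3 = -2.886852
I_{2,1} = (4·(-2.883627) − (-2.689838)) / 3 = -2.948223
I_{3,1} = -2.933207 + (-2.933207 − (-2.883627))/3 = -2.949734
I_{2,2} = (16·(-2.948223) − (-2.886852)) / 15 = -2.952314
I_{3,2} = (16·(-2.949734) − (-2.948223)) / 15 = -2.949835
I_{3,3} = -2.949835 + (-2.949835 − (-2.952314))/63 = -2.949796
(Column j=1 coincides with Simpson's rule on the same nodes.)

-2.9498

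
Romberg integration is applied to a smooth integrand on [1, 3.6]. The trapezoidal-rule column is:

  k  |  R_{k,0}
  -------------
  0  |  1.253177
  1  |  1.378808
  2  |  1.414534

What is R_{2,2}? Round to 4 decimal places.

1.4268

Richardson extrapolation on the trapezoidal column (denominator 4−1=3):
R_{1,1} = (4·1.378808 − 1.253177) / 3 = 1.420685
R_{2,1} = (4·1.414534 − 1.378808) / 3 = 1.426443
R_{2,2} = 1.426443 + (1.426443 − 1.420685)/15 = 1.426827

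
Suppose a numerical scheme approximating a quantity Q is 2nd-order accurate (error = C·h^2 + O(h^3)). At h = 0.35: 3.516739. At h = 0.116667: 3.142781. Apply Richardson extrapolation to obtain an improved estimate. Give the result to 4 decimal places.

Extrapolated value = (9·A(h/3) − A(h)) / (9 − 1)
= (9·3.142781 − 3.516739) / 8
= 24.768290 / 8 = 3.096036

3.0960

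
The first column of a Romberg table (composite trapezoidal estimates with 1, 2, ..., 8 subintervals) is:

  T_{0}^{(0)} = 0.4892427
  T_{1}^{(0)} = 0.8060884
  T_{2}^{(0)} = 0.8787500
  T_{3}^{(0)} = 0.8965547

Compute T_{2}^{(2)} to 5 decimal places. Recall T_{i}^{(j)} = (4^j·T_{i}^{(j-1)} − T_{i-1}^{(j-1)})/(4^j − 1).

0.90239

Richardson extrapolation on the trapezoidal column (denominator 4−1=3):
T_{1}^{(1)} = (4·0.8060884 − 0.4892427) / 3 = 0.9117036
T_{2}^{(1)} = (4·0.8787500 − 0.8060884) / 3 = 0.9029705
T_{2}^{(2)} = (16·0.9029705 − 0.9117036) / 15 = 0.9023883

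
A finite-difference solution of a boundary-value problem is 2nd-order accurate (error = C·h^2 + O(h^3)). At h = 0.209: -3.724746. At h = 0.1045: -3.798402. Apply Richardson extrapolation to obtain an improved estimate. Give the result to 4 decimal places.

-3.8230

The leading error scales as h^2; refining by a factor of 2 reduces it by 2^2 = 4.
Extrapolated value = (4·A(h/2) − A(h)) / (4 − 1)
= (4·(-3.798402) − (-3.724746)) / 3
= -11.468862 / 3 = -3.822954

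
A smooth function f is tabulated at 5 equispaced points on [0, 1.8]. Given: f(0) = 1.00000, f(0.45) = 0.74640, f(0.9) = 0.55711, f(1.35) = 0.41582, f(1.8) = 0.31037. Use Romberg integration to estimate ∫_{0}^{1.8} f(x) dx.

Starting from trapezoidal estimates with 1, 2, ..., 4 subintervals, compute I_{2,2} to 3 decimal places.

I_{0,0} (trapezoid, 1 panel, h=1.8000): 1.17933
I_{1,0} (trapezoid, 2 panels, h=0.9000): 1.09107
I_{2,0} (trapezoid, 4 panels, h=0.4500): 1.06853
I_{1,1} = 1.09107 + (1.09107 − 1.17933)/3 = 1.06165
I_{2,1} = 1.06853 + (1.06853 − 1.09107)/3 = 1.06102
I_{2,2} = 1.06102 + (1.06102 − 1.06165)/15 = 1.06098

1.061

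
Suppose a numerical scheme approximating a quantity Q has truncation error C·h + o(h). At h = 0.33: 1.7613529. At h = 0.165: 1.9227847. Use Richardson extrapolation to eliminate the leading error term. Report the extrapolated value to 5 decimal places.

The leading error scales as h; refining by a factor of 2 reduces it by 2^1 = 2.
Extrapolated value = (2·A(h/2) − A(h)) / (2 − 1)
= (2·1.9227847 − 1.7613529) / 1
= 2.0842165 / 1 = 2.0842165

2.08422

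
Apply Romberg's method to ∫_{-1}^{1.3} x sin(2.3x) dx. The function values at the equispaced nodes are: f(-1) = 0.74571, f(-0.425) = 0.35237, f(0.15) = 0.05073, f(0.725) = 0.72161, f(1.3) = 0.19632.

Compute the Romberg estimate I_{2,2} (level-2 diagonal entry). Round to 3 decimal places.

I_{0,0} (trapezoid, 1 panel, h=2.3000): 1.08333
I_{1,0} (trapezoid, 2 panels, h=1.1500): 0.60001
I_{2,0} (trapezoid, 4 panels, h=0.5750): 0.91754
I_{1,1} = 0.60001 + (0.60001 − 1.08333)/3 = 0.43890
I_{2,1} = 0.91754 + (0.91754 − 0.60001)/3 = 1.02338
I_{2,2} = 1.02338 + (1.02338 − 0.43890)/15 = 1.06235

1.062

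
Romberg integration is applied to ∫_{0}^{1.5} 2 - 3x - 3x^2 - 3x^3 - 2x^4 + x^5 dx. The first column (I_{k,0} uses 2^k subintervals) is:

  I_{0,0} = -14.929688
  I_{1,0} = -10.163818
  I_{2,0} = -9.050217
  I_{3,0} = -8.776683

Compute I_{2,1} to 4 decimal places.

-8.6790

I_{2,1} = -9.050217 + (-9.050217 − (-10.163818))/3 = -8.679017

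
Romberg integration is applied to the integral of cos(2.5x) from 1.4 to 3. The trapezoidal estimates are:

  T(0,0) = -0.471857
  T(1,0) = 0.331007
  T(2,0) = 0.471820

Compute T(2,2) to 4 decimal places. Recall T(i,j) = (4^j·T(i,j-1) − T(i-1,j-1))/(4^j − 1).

0.5134

Richardson extrapolation on the trapezoidal column (denominator 4−1=3):
T(1,1) = 0.331007 + (0.331007 − (-0.471857))/3 = 0.598628
T(2,1) = (4·0.471820 − 0.331007) / 3 = 0.518758
T(2,2) = (16·0.518758 − 0.598628) / 15 = 0.513433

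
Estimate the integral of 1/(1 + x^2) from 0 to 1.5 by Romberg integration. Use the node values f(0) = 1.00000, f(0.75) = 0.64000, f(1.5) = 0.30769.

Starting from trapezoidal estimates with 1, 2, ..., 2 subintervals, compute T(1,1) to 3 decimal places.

T(0,0) (trapezoid, 1 panel, h=1.5000): 0.98077
T(1,0) (trapezoid, 2 panels, h=0.7500): 0.97038
T(1,1) = 0.97038 + (0.97038 − 0.98077)/3 = 0.96692

0.967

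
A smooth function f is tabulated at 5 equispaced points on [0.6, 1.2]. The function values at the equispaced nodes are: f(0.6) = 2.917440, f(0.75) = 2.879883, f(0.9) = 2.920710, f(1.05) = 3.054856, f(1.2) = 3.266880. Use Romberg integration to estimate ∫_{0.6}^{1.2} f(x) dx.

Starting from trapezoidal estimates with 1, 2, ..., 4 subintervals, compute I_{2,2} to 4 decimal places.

I_{0,0} (trapezoid, 1 panel, h=0.6000): 1.855296
I_{1,0} (trapezoid, 2 panels, h=0.3000): 1.803861
I_{2,0} (trapezoid, 4 panels, h=0.1500): 1.792141
I_{1,1} = 1.803861 + (1.803861 − 1.855296)/3 = 1.786716
I_{2,1} = 1.792141 + (1.792141 − 1.803861)/3 = 1.788234
I_{2,2} = 1.788234 + (1.788234 − 1.786716)/15 = 1.788335

1.7883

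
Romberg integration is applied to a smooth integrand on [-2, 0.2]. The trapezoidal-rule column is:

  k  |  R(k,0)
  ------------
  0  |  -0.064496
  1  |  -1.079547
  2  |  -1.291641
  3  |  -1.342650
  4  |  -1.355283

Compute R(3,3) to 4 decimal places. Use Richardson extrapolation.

Richardson extrapolation on the trapezoidal column (denominator 4−1=3):
R(1,1) = (4·(-1.079547) − (-0.064496)) / 3 = -1.417897
R(2,1) = -1.291641 + (-1.291641 − (-1.079547))/3 = -1.362339
R(3,1) = (4·(-1.342650) − (-1.291641)) / 3 = -1.359653
R(2,2) = -1.362339 + (-1.362339 − (-1.417897))/15 = -1.358635
R(3,2) = -1.359653 + (-1.359653 − (-1.362339))/15 = -1.359474
R(3,3) = (64·(-1.359474) − (-1.358635)) / 63 = -1.359487

-1.3595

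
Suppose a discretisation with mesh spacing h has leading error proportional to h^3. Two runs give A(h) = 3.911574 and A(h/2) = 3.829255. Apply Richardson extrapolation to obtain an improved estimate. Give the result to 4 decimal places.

Extrapolated value = (8·A(h/2) − A(h)) / (8 − 1)
= (8·3.829255 − 3.911574) / 7
= 26.722466 / 7 = 3.817495

3.8175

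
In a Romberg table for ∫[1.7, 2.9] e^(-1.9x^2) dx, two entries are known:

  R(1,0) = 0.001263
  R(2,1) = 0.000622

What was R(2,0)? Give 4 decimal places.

From R(2,1) = (4·R(2,0) − R(1,0))/3, solve for R(2,0):
4·R(2,0) = 3·0.000622 + 0.001263 = 0.003129
R(2,0) = 0.000782

0.0008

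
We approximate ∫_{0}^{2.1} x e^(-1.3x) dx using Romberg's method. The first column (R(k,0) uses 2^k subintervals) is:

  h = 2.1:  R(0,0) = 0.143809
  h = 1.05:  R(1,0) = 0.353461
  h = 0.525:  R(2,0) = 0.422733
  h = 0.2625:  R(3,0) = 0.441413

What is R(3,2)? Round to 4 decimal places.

Richardson extrapolation on the trapezoidal column (denominator 4−1=3):
R(2,1) = (4·0.422733 − 0.353461) / 3 = 0.445824
R(3,1) = (4·0.441413 − 0.422733) / 3 = 0.447640
R(3,2) = 0.447640 + (0.447640 − 0.445824)/15 = 0.447761

0.4478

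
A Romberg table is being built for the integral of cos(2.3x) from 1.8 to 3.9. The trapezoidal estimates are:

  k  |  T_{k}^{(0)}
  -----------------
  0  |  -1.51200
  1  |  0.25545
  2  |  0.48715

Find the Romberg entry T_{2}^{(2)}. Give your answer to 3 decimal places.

0.546

T_{1}^{(1)} = 0.25545 + (0.25545 − (-1.51200))/3 = 0.84460
T_{2}^{(1)} = 0.48715 + (0.48715 − 0.25545)/3 = 0.56438
T_{2}^{(2)} = 0.56438 + (0.56438 − 0.84460)/15 = 0.54570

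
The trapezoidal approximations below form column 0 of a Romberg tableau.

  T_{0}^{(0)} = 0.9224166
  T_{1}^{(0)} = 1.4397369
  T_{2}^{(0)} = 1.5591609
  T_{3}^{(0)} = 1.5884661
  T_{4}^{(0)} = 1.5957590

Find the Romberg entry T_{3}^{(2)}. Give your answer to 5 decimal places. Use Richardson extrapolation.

T_{2}^{(1)} = 1.5591609 + (1.5591609 − 1.4397369)/3 = 1.5989689
T_{3}^{(1)} = 1.5884661 + (1.5884661 − 1.5591609)/3 = 1.5982345
T_{3}^{(2)} = 1.5982345 + (1.5982345 − 1.5989689)/15 = 1.5981855

1.59819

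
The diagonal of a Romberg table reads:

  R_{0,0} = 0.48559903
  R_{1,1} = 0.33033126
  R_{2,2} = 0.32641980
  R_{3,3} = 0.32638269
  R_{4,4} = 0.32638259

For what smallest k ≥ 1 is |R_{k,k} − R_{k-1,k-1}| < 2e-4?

k = 3

|R_{1,1} − R_{0,0}| = 0.15526777 ≥ 2e-4
|R_{2,2} − R_{1,1}| = 0.00391146 ≥ 2e-4
|R_{3,3} − R_{2,2}| = 0.00003711 < 2e-4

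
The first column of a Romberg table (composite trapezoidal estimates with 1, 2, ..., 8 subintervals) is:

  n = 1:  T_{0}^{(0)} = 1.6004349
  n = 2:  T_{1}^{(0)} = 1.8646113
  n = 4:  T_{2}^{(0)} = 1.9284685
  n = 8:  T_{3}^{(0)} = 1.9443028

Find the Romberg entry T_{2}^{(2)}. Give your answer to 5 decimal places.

Richardson extrapolation on the trapezoidal column (denominator 4−1=3):
T_{1}^{(1)} = 1.8646113 + (1.8646113 − 1.6004349)/3 = 1.9526701
T_{2}^{(1)} = (4·1.9284685 − 1.8646113) / 3 = 1.9497542
T_{2}^{(2)} = 1.9497542 + (1.9497542 − 1.9526701)/15 = 1.9495598

1.94956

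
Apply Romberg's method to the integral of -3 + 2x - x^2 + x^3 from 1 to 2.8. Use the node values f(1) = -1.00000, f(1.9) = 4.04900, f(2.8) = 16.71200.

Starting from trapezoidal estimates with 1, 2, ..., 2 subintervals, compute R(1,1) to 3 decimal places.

R(0,0) (trapezoid, 1 panel, h=1.8000): 14.14080
R(1,0) (trapezoid, 2 panels, h=0.9000): 10.71450
R(1,1) = 10.71450 + (10.71450 − 14.14080)/3 = 9.57240

9.572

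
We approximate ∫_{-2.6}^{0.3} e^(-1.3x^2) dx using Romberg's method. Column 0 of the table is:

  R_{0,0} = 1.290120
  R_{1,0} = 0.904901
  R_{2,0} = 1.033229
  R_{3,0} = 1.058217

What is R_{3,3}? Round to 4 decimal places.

Richardson extrapolation on the trapezoidal column (denominator 4−1=3):
R_{1,1} = 0.904901 + (0.904901 − 1.290120)/3 = 0.776495
R_{2,1} = (4·1.033229 − 0.904901) / 3 = 1.076005
R_{3,1} = 1.058217 + (1.058217 − 1.033229)/3 = 1.066546
R_{2,2} = 1.076005 + (1.076005 − 0.776495)/15 = 1.095972
R_{3,2} = (16·1.066546 − 1.076005) / 15 = 1.065915
R_{3,3} = 1.065915 + (1.065915 − 1.095972)/63 = 1.065438

1.0654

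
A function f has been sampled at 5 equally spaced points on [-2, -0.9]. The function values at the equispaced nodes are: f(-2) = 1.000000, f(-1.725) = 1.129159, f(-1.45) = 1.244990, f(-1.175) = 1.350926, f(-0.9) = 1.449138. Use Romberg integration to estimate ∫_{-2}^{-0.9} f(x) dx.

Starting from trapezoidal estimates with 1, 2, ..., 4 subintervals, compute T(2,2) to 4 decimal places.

1.3621

T(0,0) (trapezoid, 1 panel, h=1.1000): 1.347026
T(1,0) (trapezoid, 2 panels, h=0.5500): 1.358257
T(2,0) (trapezoid, 4 panels, h=0.2750): 1.361152
T(1,1) = 1.358257 + (1.358257 − 1.347026)/3 = 1.362001
T(2,1) = 1.361152 + (1.361152 − 1.358257)/3 = 1.362117
T(2,2) = 1.362117 + (1.362117 − 1.362001)/15 = 1.362125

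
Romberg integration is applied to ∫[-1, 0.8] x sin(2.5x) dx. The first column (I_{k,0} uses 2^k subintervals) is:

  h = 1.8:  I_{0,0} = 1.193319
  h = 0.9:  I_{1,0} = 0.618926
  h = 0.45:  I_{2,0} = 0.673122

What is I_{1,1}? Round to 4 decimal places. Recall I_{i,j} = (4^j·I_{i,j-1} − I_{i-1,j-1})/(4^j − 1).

0.4275

Richardson extrapolation on the trapezoidal column (denominator 4−1=3):
I_{1,1} = (4·0.618926 − 1.193319) / 3 = 0.427462
(Column j=1 coincides with Simpson's rule on the same nodes.)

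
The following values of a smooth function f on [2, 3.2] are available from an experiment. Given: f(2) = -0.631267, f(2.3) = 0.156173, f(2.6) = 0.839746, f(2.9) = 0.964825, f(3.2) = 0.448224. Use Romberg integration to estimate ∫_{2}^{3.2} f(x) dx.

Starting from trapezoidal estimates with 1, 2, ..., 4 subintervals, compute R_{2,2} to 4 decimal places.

R_{0,0} (trapezoid, 1 panel, h=1.2000): -0.109826
R_{1,0} (trapezoid, 2 panels, h=0.6000): 0.448935
R_{2,0} (trapezoid, 4 panels, h=0.3000): 0.560767
R_{1,1} = 0.448935 + (0.448935 − (-0.109826))/3 = 0.635189
R_{2,1} = 0.560767 + (0.560767 − 0.448935)/3 = 0.598044
R_{2,2} = 0.598044 + (0.598044 − 0.635189)/15 = 0.595568

0.5956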